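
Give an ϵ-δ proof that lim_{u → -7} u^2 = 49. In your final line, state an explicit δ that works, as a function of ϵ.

δ = min(1, ϵ/15)

Let ϵ > 0. We seek δ > 0 with 0 < |u + 7| < δ ⇒ |u^2 − 49| < ϵ.
Factor: u^2 − 49 = (u + 7)(u - 7), so |u^2 − 49| = |u + 7|·|u - 7|.
Impose δ ≤ 1 so that |u| < 8; then |u - 7| ≤ 15.
Hence |u^2 − 49| ≤ 15|u + 7|, which is < ϵ once |u + 7| < ϵ/15.
Take δ = min(1, ϵ/15). If 0 < |u + 7| < δ then both bounds hold and |u^2 − 49| ≤ 15|u + 7| < 15·(ϵ/15) = ϵ.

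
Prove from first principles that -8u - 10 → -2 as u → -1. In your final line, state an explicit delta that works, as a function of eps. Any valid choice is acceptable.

delta = eps/8

Let eps > 0. We need delta > 0 so that 0 < |u + 1| < delta implies |(-8u - 10) + 2| < eps.
Since (-8u - 10) + 2 = -8(u + 1), we have |(-8u - 10) + 2| = 8|u + 1|.
Thus it suffices that |u + 1| < eps/8.
Take delta = eps/8. If 0 < |u + 1| < delta then |(-8u - 10) + 2| = 8|u + 1| < 8·(eps/8) = eps.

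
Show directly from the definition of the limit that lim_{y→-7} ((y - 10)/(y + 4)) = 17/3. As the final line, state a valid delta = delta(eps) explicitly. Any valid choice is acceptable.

Fix eps > 0. We want delta > 0 with 0 < |y + 7| < delta ⇒ |(y - 10)/(y + 4) − (17/3)| < eps.
Combining over a common denominator, (y - 10)/(y + 4) − (17/3) = [(y - 10)·(-3) − (-17)·(y + 4)] / [(-3)·(y + 4)] = 14(y + 7) / ((-3)(y + 4)).
So |(y - 10)/(y + 4) − (17/3)| = 14|y + 7| / (3·|y + 4|).
Restrict delta ≤ 3/2. Then |y + 7| < 3/2 gives |y + 4| = |(y + 7) + (-3)| ≥ 3 − 3/2 = 3/2.
Hence |(y - 10)/(y + 4) − (17/3)| < 14|y + 7|/(3·(3/2)) = (28/9)|y + 7|, which is < eps once |y + 7| < (9/28)eps.
Take delta = min(3/2, (9/28)eps). Then 0 < |y + 7| < delta forces both bounds, so |(y - 10)/(y + 4) − (17/3)| < eps.

delta = min(3/2, (9/28)eps)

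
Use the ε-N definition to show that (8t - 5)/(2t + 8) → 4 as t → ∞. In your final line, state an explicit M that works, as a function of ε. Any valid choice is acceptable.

M = (37/2)/ε

Let ε > 0. We seek M > 0 such that t > M implies |(8t - 5)/(2t + 8) − 4| < ε.
(8t - 5)/(2t + 8) − 4 = (2(8t - 5) − 8(2t + 8)) / (2(2t + 8)) = -74/(2(2t + 8)).
For t > 0 we have 2t + 8 > 2t, so |(8t - 5)/(2t + 8) − 4| = 74/(2(2t + 8)) < 74/(2·2t) = (37/2)/t.
Thus |(8t - 5)/(2t + 8) − 4| < ε whenever t > (37/2)/ε.
Take M = (37/2)/ε. If t > M then |(8t - 5)/(2t + 8) − 4| < (37/2)/t < ε.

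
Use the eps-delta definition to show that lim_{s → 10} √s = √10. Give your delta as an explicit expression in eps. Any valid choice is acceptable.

Suppose eps > 0. We want delta > 0 such that 0 < |s − 10| < delta implies |√s − √10| < eps.
Multiplying by the conjugate, |√s − √10| = |s − 10|/(√s + √10).
Restrict delta ≤ 10 so that |s − 10| < 10 forces s > 0, and then √s + √10 > √10.
Hence |√s − √10| < |s − 10|/√10, which is < eps once |s − 10| < √10·eps.
Take delta = min(10, √10·eps). If 0 < |s − 10| < delta then s > 0 and |√s − √10| < |s − 10|/√10 < eps.

delta = min(10, √10·eps)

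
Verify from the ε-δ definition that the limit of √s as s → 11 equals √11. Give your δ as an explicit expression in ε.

Fix ε > 0. We want δ > 0 such that 0 < |s − 11| < δ implies |√s − √11| < ε.
Rationalise: √s − √11 = (s − 11)/(√s + √11), so |√s − √11| = |s − 11|/(√s + √11).
Restrict δ ≤ 11 so that |s − 11| < 11 forces s > 0, and then √s + √11 > √11.
Hence |√s − √11| < |s − 11|/√11, which is < ε once |s − 11| < √11·ε.
Take δ = min(11, √11·ε). If 0 < |s − 11| < δ then s > 0 and |√s − √11| < |s − 11|/√11 < ε.

δ = min(11, √11·ε)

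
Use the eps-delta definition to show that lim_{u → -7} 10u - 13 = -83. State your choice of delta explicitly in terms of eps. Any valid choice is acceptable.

Fix eps > 0. We need delta > 0 so that 0 < |u + 7| < delta implies |(10u - 13) + 83| < eps.
Since (10u - 13) + 83 = 10(u + 7), we have |(10u - 13) + 83| = 10|u + 7|.
Thus it suffices that |u + 7| < eps/10.
Choosing delta = eps/10 gives |(10u - 13) + 83| = 10|u + 7| < eps whenever |u + 7| < delta.

delta = eps/10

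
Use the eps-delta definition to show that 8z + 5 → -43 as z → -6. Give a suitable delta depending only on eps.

Fix eps > 0. We need delta > 0 so that 0 < |z + 6| < delta implies |(8z + 5) + 43| < eps.
|(8z + 5) + 43| = |8z + 48| = 8|z + 6|.
Thus it suffices that |z + 6| < eps/8.
Choosing delta = eps/8 gives |(8z + 5) + 43| = 8|z + 6| < eps whenever |z + 6| < delta.

delta = eps/8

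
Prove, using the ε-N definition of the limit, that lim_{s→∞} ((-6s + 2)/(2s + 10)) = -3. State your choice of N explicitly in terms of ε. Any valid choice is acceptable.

Let ε > 0 be given. We seek N > 0 such that s > N implies |(-6s + 2)/(2s + 10) + 3| < ε.
(-6s + 2)/(2s + 10) + 3 = (2(-6s + 2) − (-6)(2s + 10)) / (2(2s + 10)) = 64/(2(2s + 10)).
For s > 0 we have 2s + 10 > 2s, so |(-6s + 2)/(2s + 10) + 3| = 64/(2(2s + 10)) < 64/(2·2s) = 16/s.
Thus |(-6s + 2)/(2s + 10) + 3| < ε whenever s > 16/ε.
Take N = 16/ε. If s > N then |(-6s + 2)/(2s + 10) + 3| < 16/s < ε.

N = 16/ε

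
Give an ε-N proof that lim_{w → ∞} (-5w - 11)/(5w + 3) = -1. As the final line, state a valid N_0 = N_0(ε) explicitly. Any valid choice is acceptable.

Let ε > 0. We seek N_0 > 0 such that w > N_0 implies |(-5w - 11)/(5w + 3) + 1| < ε.
(-5w - 11)/(5w + 3) + 1 = (5(-5w - 11) − (-5)(5w + 3)) / (5(5w + 3)) = -40/(5(5w + 3)).
For w > 0 we have 5w + 3 > 5w, so |(-5w - 11)/(5w + 3) + 1| = 40/(5(5w + 3)) < 40/(5·5w) = (8/5)/w.
Thus |(-5w - 11)/(5w + 3) + 1| < ε whenever w > (8/5)/ε.
Take N_0 = (8/5)/ε. If w > N_0 then |(-5w - 11)/(5w + 3) + 1| < (8/5)/w < ε.

N_0 = (8/5)/ε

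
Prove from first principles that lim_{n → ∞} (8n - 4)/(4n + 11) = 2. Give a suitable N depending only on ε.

Let ε > 0 be given. For n ≥ 1, |(8n - 4)/(4n + 11) − 2| = |-104|/(4(4n + 11)) = 104/(4(4n + 11)).
Since 4n + 11 ≥ 4n for n ≥ 1, this is ≤ 104/(4·4n) = (13/2)/n.
So |(8n - 4)/(4n + 11) − 2| < ε whenever n > (13/2)/ε.
Take N = (13/2)/ε. If n > N then |(8n - 4)/(4n + 11) − 2| ≤ (13/2)/n < ε.

N = (13/2)/ε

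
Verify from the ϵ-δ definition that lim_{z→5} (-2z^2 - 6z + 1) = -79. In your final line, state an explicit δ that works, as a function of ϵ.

δ = min(1, ϵ/28)

Suppose ϵ > 0. We want δ > 0 such that 0 < |z − 5| < δ implies |(-2z^2 - 6z + 1) + 79| < ϵ.
(-2z^2 - 6z + 1) + 79 = -2z^2 - 6z + 80 = (z − 5)(-2z - 16).
So |(-2z^2 - 6z + 1) + 79| = |z − 5|·|-2z - 16|.
Require δ ≤ 1. Then |z − 5| < 1 gives |z| < 6, and by the triangle inequality |-2z - 16| ≤ 2·6 + 16 = 28.
Hence |(-2z^2 - 6z + 1) + 79| ≤ 28|z − 5| < ϵ provided |z − 5| < ϵ/28.
Choosing δ = min(1, ϵ/28) ensures both conditions, hence |(-2z^2 - 6z + 1) + 79| < ϵ.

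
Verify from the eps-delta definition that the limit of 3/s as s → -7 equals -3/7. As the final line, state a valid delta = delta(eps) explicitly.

delta = min(7/2, (49/6)eps)

Let eps > 0 be given. We seek delta > 0 such that 0 < |s + 7| < delta implies |3/s + 3/7| < eps.
|3/s + 3/7| = 3·|-7 − s|/(7·|s|) = 3|s + 7|/(7|s|).
Restrict delta ≤ 7/2. Then |s + 7| < 7/2 gives |s| > 7/2, so 7|s| > 49/2.
Then |3/s + 3/7| < 3|s + 7|/(49/2), which is < eps when |s + 7| < (49/6)eps.
Take delta = min(7/2, (49/6)eps). Then 0 < |s + 7| < delta gives both |s + 7| < 7/2 and |s + 7| < (49/6)eps, so |3/s + 3/7| < eps.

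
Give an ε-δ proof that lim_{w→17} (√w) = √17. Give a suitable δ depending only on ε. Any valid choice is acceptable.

Let ε > 0. We want δ > 0 such that 0 < |w − 17| < δ implies |√w − √17| < ε.
Multiplying by the conjugate, |√w − √17| = |w − 17|/(√w + √17).
Restrict δ ≤ 17 so that |w − 17| < 17 forces w > 0, and then √w + √17 > √17.
Hence |√w − √17| < |w − 17|/√17, which is < ε once |w − 17| < √17·ε.
Take δ = min(17, √17·ε). If 0 < |w − 17| < δ then w > 0 and |√w − √17| < |w − 17|/√17 < ε.

δ = min(17, √17·ε)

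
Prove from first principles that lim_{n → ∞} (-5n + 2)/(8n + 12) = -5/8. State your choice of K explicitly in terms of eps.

Let eps > 0 be given. For n ≥ 1, |(-5n + 2)/(8n + 12) + 5/8| = |76|/(8(8n + 12)) = 76/(8(8n + 12)).
Since 8n + 12 ≥ 8n for n ≥ 1, this is ≤ 76/(8·8n) = (19/16)/n.
So |(-5n + 2)/(8n + 12) + 5/8| < eps whenever n > (19/16)/eps.
Take K = (19/16)/eps. If n > K then |(-5n + 2)/(8n + 12) + 5/8| ≤ (19/16)/n < eps.

K = (19/16)/eps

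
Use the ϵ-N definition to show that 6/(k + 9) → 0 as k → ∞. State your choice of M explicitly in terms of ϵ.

M = 6/ϵ

Let ϵ > 0. For k ≥ 1, |6/(k + 9) − 0| = 6/(k + 9) ≤ 6/k.
We need 6/k < ϵ, i.e. k > 6/ϵ.
Take M = 6/ϵ. If k > M then |6/(k + 9)| ≤ 6/k < ϵ.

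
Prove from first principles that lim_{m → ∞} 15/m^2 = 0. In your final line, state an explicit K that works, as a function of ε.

K = (15/ε)^{1/2}

Let ε > 0. For m ≥ 1, |15/m^2 − 0| = 15/m^2.
15/m^2 < ε ⇔ m^2 > 15/ε ⇔ m > (15/ε)^{1/2}.
Take K = (15/ε)^{1/2}. Then m > K implies 15/m^2 < ε.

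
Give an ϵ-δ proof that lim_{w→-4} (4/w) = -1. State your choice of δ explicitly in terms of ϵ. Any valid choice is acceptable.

δ = min(2, 2ϵ)

Let ϵ > 0. We seek δ > 0 such that 0 < |w + 4| < δ implies |4/w + 1| < ϵ.
|4/w + 1| = 4·|-4 − w|/(4·|w|) = 4|w + 4|/(4|w|).
Require δ ≤ 2 so that |w| > 4 − 2 = 2, hence 4|w| > 8.
Then |4/w + 1| < 4|w + 4|/8, which is < ϵ when |w + 4| < 2ϵ.
Take δ = min(2, 2ϵ). Then 0 < |w + 4| < δ gives both |w + 4| < 2 and |w + 4| < 2ϵ, so |4/w + 1| < ϵ.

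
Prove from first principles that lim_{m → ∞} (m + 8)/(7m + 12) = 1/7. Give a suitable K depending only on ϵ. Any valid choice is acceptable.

K = (44/49)/ϵ

Let ϵ > 0 be given. For m ≥ 1, |(m + 8)/(7m + 12) − (1/7)| = |44|/(7(7m + 12)) = 44/(7(7m + 12)).
Since 7m + 12 ≥ 7m for m ≥ 1, this is ≤ 44/(7·7m) = (44/49)/m.
So |(m + 8)/(7m + 12) − (1/7)| < ϵ whenever m > (44/49)/ϵ.
Take K = (44/49)/ϵ. If m > K then |(m + 8)/(7m + 12) − (1/7)| ≤ (44/49)/m < ϵ.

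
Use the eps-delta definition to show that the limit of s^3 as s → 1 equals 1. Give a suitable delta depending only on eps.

delta = min(2, eps/13)

Fix eps > 0. We seek delta > 0 with 0 < |s − 1| < delta ⇒ |s^3 − 1| < eps.
Factor: s^3 − 1 = (s − 1)(s^2 + s + 1), so |s^3 − 1| = |s − 1|·|s^2 + s + 1|.
Restrict delta ≤ 2. Then |s − 1| < 2 gives |s| < 3, so by the triangle inequality |s^2 + s + 1| ≤ 3^2 + 3 + 1 = 13.
Hence |s^3 − 1| ≤ 13|s − 1|, which is < eps once |s − 1| < eps/13.
Take delta = min(2, eps/13). If 0 < |s − 1| < delta then both bounds hold and |s^3 − 1| ≤ 13|s − 1| < 13·(eps/13) = eps.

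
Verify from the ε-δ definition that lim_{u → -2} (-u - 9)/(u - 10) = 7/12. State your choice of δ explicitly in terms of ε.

δ = min(6, (72/19)ε)

Let ε > 0. We want δ > 0 with 0 < |u + 2| < δ ⇒ |(-u - 9)/(u - 10) − (7/12)| < ε.
Combining over a common denominator, (-u - 9)/(u - 10) − (7/12) = [(-u - 9)·(-12) − (-7)·(u - 10)] / [(-12)·(u - 10)] = 19(u + 2) / ((-12)(u - 10)).
So |(-u - 9)/(u - 10) − (7/12)| = 19|u + 2| / (12·|u − 10|).
Restrict δ ≤ 6. Then |u + 2| < 6 gives |u − 10| = |(u + 2) + (-12)| ≥ 12 − 6 = 6.
Hence |(-u - 9)/(u - 10) − (7/12)| < 19|u + 2|/(12·6) = (19/72)|u + 2|, which is < ε once |u + 2| < (72/19)ε.
Take δ = min(6, (72/19)ε). Then 0 < |u + 2| < δ forces both bounds, so |(-u - 9)/(u - 10) − (7/12)| < ε.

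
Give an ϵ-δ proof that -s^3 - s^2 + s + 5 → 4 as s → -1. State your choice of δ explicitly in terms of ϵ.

δ = min(2, ϵ/10)

Fix ϵ > 0. We want δ > 0 such that 0 < |s + 1| < δ implies |(-s^3 - s^2 + s + 5) − 4| < ϵ.
(-s^3 - s^2 + s + 5) − 4 = -s^3 - s^2 + s + 1 = (s + 1)(-s^2 + 1).
So |(-s^3 - s^2 + s + 5) − 4| = |s + 1|·|-s^2 + 1|.
Require δ ≤ 2. Then |s + 1| < 2 gives |s| < 3, and by the triangle inequality |-s^2 + 1| ≤ 3^2 + 1 = 10.
Hence |(-s^3 - s^2 + s + 5) − 4| ≤ 10|s + 1| < ϵ provided |s + 1| < ϵ/10.
Take δ = min(2, ϵ/10). Then 0 < |s + 1| < δ gives both |s + 1| < 2 and |s + 1| < ϵ/10, so |(-s^3 - s^2 + s + 5) − 4| < ϵ.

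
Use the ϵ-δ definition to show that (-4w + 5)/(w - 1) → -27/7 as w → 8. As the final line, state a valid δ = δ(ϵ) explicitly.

Let ϵ > 0. We want δ > 0 with 0 < |w − 8| < δ ⇒ |(-4w + 5)/(w - 1) + 27/7| < ϵ.
Combining over a common denominator, (-4w + 5)/(w - 1) + 27/7 = [(-4w + 5)·7 − (-27)·(w - 1)] / [7·(w - 1)] = -1(w − 8) / (7(w - 1)).
So |(-4w + 5)/(w - 1) + 27/7| = |w − 8| / (7·|w − 1|).
Restrict δ ≤ 7/2. Then |w − 8| < 7/2 gives |w − 1| = |(w − 8) + 7| ≥ 7 − 7/2 = 7/2.
Hence |(-4w + 5)/(w - 1) + 27/7| < |w − 8|/(7·(7/2)) = (2/49)|w − 8|, which is < ϵ once |w − 8| < (49/2)ϵ.
Take δ = min(7/2, (49/2)ϵ). Then 0 < |w − 8| < δ forces both bounds, so |(-4w + 5)/(w - 1) + 27/7| < ϵ.

δ = min(7/2, (49/2)ϵ)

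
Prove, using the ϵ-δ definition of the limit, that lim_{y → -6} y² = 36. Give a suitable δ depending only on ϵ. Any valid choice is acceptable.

Let ϵ > 0 be given. We seek δ > 0 with 0 < |y + 6| < δ ⇒ |y² − 36| < ϵ.
Factor: y² − 36 = (y + 6)(y - 6), so |y² − 36| = |y + 6|·|y - 6|.
Restrict δ ≤ 2. Then |y + 6| < 2 gives |y| < 8, so by the triangle inequality |y - 6| ≤ 8 + 6 = 14.
Hence |y² − 36| ≤ 14|y + 6|, which is < ϵ once |y + 6| < ϵ/14.
Take δ = min(2, ϵ/14). If 0 < |y + 6| < δ then both bounds hold and |y² − 36| ≤ 14|y + 6| < 14·(ϵ/14) = ϵ.

δ = min(2, ϵ/14)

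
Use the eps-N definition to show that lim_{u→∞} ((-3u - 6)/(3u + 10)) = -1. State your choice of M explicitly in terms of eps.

M = (4/3)/eps

Suppose eps > 0. We seek M > 0 such that u > M implies |(-3u - 6)/(3u + 10) + 1| < eps.
(-3u - 6)/(3u + 10) + 1 = (3(-3u - 6) − (-3)(3u + 10)) / (3(3u + 10)) = 12/(3(3u + 10)).
For u > 0 we have 3u + 10 > 3u, so |(-3u - 6)/(3u + 10) + 1| = 12/(3(3u + 10)) < 12/(3·3u) = (4/3)/u.
Thus |(-3u - 6)/(3u + 10) + 1| < eps whenever u > (4/3)/eps.
Take M = (4/3)/eps. If u > M then |(-3u - 6)/(3u + 10) + 1| < (4/3)/u < eps.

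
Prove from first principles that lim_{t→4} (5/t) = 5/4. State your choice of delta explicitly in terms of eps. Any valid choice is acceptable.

delta = min(2, (8/5)eps)

Suppose eps > 0. We seek delta > 0 such that 0 < |t − 4| < delta implies |5/t − (5/4)| < eps.
|5/t − (5/4)| = 5·|4 − t|/(4·|t|) = 5|t − 4|/(4|t|).
Require delta ≤ 2 so that |t| > 4 − 2 = 2, hence 4|t| > 8.
Then |5/t − (5/4)| < 5|t − 4|/8, which is < eps when |t − 4| < (8/5)eps.
Take delta = min(2, (8/5)eps). Then 0 < |t − 4| < delta gives both |t − 4| < 2 and |t − 4| < (8/5)eps, so |5/t − (5/4)| < eps.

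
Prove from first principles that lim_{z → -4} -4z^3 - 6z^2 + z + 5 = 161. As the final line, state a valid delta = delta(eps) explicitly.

delta = min(2, eps/243)

Let eps > 0. We want delta > 0 such that 0 < |z + 4| < delta implies |(-4z^3 - 6z^2 + z + 5) − 161| < eps.
(-4z^3 - 6z^2 + z + 5) − 161 = -4z^3 - 6z^2 + z - 156 = (z + 4)(-4z^2 + 10z - 39).
So |(-4z^3 - 6z^2 + z + 5) − 161| = |z + 4|·|-4z^2 + 10z - 39|.
Require delta ≤ 2. Then |z + 4| < 2 gives |z| < 6, and by the triangle inequality |-4z^2 + 10z - 39| ≤ 4·6^2 + 10·6 + 39 = 243.
Hence |(-4z^3 - 6z^2 + z + 5) − 161| ≤ 243|z + 4| < eps provided |z + 4| < eps/243.
Take delta = min(2, eps/243). Then 0 < |z + 4| < delta gives both |z + 4| < 2 and |z + 4| < eps/243, so |(-4z^3 - 6z^2 + z + 5) − 161| < eps.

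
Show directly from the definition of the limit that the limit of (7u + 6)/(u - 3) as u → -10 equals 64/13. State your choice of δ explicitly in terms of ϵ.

δ = min(13/2, (169/54)ϵ)

Let ϵ > 0. We want δ > 0 with 0 < |u + 10| < δ ⇒ |(7u + 6)/(u - 3) − (64/13)| < ϵ.
Combining over a common denominator, (7u + 6)/(u - 3) − (64/13) = [(7u + 6)·(-13) − (-64)·(u - 3)] / [(-13)·(u - 3)] = -27(u + 10) / ((-13)(u - 3)).
So |(7u + 6)/(u - 3) − (64/13)| = 27|u + 10| / (13·|u − 3|).
Require δ ≤ 13/2, so |u − 3| ≥ |-13| − |u + 10| > 13 − 13/2 = 13/2.
Hence |(7u + 6)/(u - 3) − (64/13)| < 27|u + 10|/(13·(13/2)) = (54/169)|u + 10|, which is < ϵ once |u + 10| < (169/54)ϵ.
Take δ = min(13/2, (169/54)ϵ). Then 0 < |u + 10| < δ forces both bounds, so |(7u + 6)/(u - 3) − (64/13)| < ϵ.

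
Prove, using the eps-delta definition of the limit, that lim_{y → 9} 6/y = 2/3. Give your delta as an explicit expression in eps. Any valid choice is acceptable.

delta = min(9/2, (27/4)eps)

Let eps > 0 be given. We seek delta > 0 such that 0 < |y − 9| < delta implies |6/y − (2/3)| < eps.
|6/y − (2/3)| = 6·|9 − y|/(9·|y|) = 6|y − 9|/(9|y|).
Restrict delta ≤ 9/2. Then |y − 9| < 9/2 gives |y| > 9/2, so 9|y| > 81/2.
Then |6/y − (2/3)| < 6|y − 9|/(81/2), which is < eps when |y − 9| < (27/4)eps.
Take delta = min(9/2, (27/4)eps). Then 0 < |y − 9| < delta gives both |y − 9| < 9/2 and |y − 9| < (27/4)eps, so |6/y − (2/3)| < eps.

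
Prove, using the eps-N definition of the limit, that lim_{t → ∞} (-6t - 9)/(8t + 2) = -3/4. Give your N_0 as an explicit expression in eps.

Let eps > 0 be given. We seek N_0 > 0 such that t > N_0 implies |(-6t - 9)/(8t + 2) + 3/4| < eps.
(-6t - 9)/(8t + 2) + 3/4 = (8(-6t - 9) − (-6)(8t + 2)) / (8(8t + 2)) = -60/(8(8t + 2)).
For t > 0 we have 8t + 2 > 8t, so |(-6t - 9)/(8t + 2) + 3/4| = 60/(8(8t + 2)) < 60/(8·8t) = (15/16)/t.
Thus |(-6t - 9)/(8t + 2) + 3/4| < eps whenever t > (15/16)/eps.
Take N_0 = (15/16)/eps. If t > N_0 then |(-6t - 9)/(8t + 2) + 3/4| < (15/16)/t < eps.

N_0 = (15/16)/eps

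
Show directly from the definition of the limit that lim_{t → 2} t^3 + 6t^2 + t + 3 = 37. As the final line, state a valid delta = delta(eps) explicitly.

delta = min(1, eps/50)

Let eps > 0. We want delta > 0 such that 0 < |t − 2| < delta implies |(t^3 + 6t^2 + t + 3) − 37| < eps.
(t^3 + 6t^2 + t + 3) − 37 = t^3 + 6t^2 + t - 34 = (t − 2)(t^2 + 8t + 17).
So |(t^3 + 6t^2 + t + 3) − 37| = |t − 2|·|t^2 + 8t + 17|.
Require delta ≤ 1. Then |t − 2| < 1 gives |t| < 3, and by the triangle inequality |t^2 + 8t + 17| ≤ 3^2 + 8·3 + 17 = 50.
Hence |(t^3 + 6t^2 + t + 3) − 37| ≤ 50|t − 2| < eps provided |t − 2| < eps/50.
Take delta = min(1, eps/50). Then 0 < |t − 2| < delta gives both |t − 2| < 1 and |t − 2| < eps/50, so |(t^3 + 6t^2 + t + 3) − 37| < eps.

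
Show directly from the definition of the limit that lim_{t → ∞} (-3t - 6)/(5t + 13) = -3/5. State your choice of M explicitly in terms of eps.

M = (9/25)/eps

Suppose eps > 0. We seek M > 0 such that t > M implies |(-3t - 6)/(5t + 13) + 3/5| < eps.
(-3t - 6)/(5t + 13) + 3/5 = (5(-3t - 6) − (-3)(5t + 13)) / (5(5t + 13)) = 9/(5(5t + 13)).
For t > 0 we have 5t + 13 > 5t, so |(-3t - 6)/(5t + 13) + 3/5| = 9/(5(5t + 13)) < 9/(5·5t) = (9/25)/t.
Thus |(-3t - 6)/(5t + 13) + 3/5| < eps whenever t > (9/25)/eps.
Take M = (9/25)/eps. If t > M then |(-3t - 6)/(5t + 13) + 3/5| < (9/25)/t < eps.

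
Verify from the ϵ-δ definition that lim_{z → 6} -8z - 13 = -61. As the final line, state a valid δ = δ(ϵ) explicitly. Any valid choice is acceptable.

δ = ϵ/8

Let ϵ > 0. We need δ > 0 so that 0 < |z − 6| < δ implies |(-8z - 13) + 61| < ϵ.
Since (-8z - 13) + 61 = -8(z − 6), we have |(-8z - 13) + 61| = 8|z − 6|.
So 8|z − 6| < ϵ exactly when |z − 6| < ϵ/8.
Take δ = ϵ/8. If 0 < |z − 6| < δ then |(-8z - 13) + 61| = 8|z − 6| < 8·(ϵ/8) = ϵ.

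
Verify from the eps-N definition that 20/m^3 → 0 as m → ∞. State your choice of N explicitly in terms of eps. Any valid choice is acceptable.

Suppose eps > 0. For m ≥ 1, |20/m^3 − 0| = 20/m^3.
20/m^3 < eps ⇔ m^3 > 20/eps ⇔ m > (20/eps)^{1/3}.
Take N = (20/eps)^{1/3}. Then m > N implies 20/m^3 < eps.

N = (20/eps)^{1/3}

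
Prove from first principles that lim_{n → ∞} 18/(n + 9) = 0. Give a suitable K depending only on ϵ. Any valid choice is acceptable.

K = 18/ϵ

Fix ϵ > 0. For n ≥ 1, |18/(n + 9) − 0| = 18/(n + 9) ≤ 18/n.
We need 18/n < ϵ, i.e. n > 18/ϵ.
Take K = 18/ϵ. If n > K then |18/(n + 9)| ≤ 18/n < ϵ.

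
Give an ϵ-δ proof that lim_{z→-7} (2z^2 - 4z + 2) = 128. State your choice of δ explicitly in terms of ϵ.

Let ϵ > 0. We want δ > 0 such that 0 < |z + 7| < δ implies |(2z^2 - 4z + 2) − 128| < ϵ.
(2z^2 - 4z + 2) − 128 = 2z^2 - 4z - 126 = (z + 7)(2z - 18).
So |(2z^2 - 4z + 2) − 128| = |z + 7|·|2z - 18|.
Require δ ≤ 1. Then |z + 7| < 1 gives |z| < 8, and by the triangle inequality |2z - 18| ≤ 2·8 + 18 = 34.
Hence |(2z^2 - 4z + 2) − 128| ≤ 34|z + 7| < ϵ provided |z + 7| < ϵ/34.
Choosing δ = min(1, ϵ/34) ensures both conditions, hence |(2z^2 - 4z + 2) − 128| < ϵ.

δ = min(1, ϵ/34)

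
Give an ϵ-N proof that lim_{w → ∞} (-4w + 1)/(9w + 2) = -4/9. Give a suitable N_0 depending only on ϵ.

Suppose ϵ > 0. We seek N_0 > 0 such that w > N_0 implies |(-4w + 1)/(9w + 2) + 4/9| < ϵ.
(-4w + 1)/(9w + 2) + 4/9 = (9(-4w + 1) − (-4)(9w + 2)) / (9(9w + 2)) = 17/(9(9w + 2)).
For w > 0 we have 9w + 2 > 9w, so |(-4w + 1)/(9w + 2) + 4/9| = 17/(9(9w + 2)) < 17/(9·9w) = (17/81)/w.
Thus |(-4w + 1)/(9w + 2) + 4/9| < ϵ whenever w > (17/81)/ϵ.
Take N_0 = (17/81)/ϵ. If w > N_0 then |(-4w + 1)/(9w + 2) + 4/9| < (17/81)/w < ϵ.

N_0 = (17/81)/ϵ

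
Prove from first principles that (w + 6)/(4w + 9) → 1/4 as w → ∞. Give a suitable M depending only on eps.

M = (15/16)/eps

Let eps > 0 be given. We seek M > 0 such that w > M implies |(w + 6)/(4w + 9) − (1/4)| < eps.
(w + 6)/(4w + 9) − (1/4) = (4(w + 6) − (4w + 9)) / (4(4w + 9)) = 15/(4(4w + 9)).
For w > 0 we have 4w + 9 > 4w, so |(w + 6)/(4w + 9) − (1/4)| = 15/(4(4w + 9)) < 15/(4·4w) = (15/16)/w.
Thus |(w + 6)/(4w + 9) − (1/4)| < eps whenever w > (15/16)/eps.
Take M = (15/16)/eps. If w > M then |(w + 6)/(4w + 9) − (1/4)| < (15/16)/w < eps.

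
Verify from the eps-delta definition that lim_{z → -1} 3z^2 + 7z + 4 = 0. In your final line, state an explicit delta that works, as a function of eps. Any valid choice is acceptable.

Fix eps > 0. We want delta > 0 such that 0 < |z + 1| < delta implies |(3z^2 + 7z + 4)| < eps.
(3z^2 + 7z + 4) = 3z^2 + 7z + 4 = (z + 1)(3z + 4).
So |(3z^2 + 7z + 4)| = |z + 1|·|3z + 4|.
Assume first that |z + 1| < 2, so |z| < 3. Then |3z + 4| ≤ 3·3 + 4 = 13.
Hence |(3z^2 + 7z + 4)| ≤ 13|z + 1| < eps provided |z + 1| < eps/13.
Choosing delta = min(2, eps/13) ensures both conditions, hence |(3z^2 + 7z + 4)| < eps.

delta = min(2, eps/13)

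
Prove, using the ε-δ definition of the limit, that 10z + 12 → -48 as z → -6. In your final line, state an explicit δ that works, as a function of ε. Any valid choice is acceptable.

δ = ε/10

Let ε > 0. We need δ > 0 so that 0 < |z + 6| < δ implies |(10z + 12) + 48| < ε.
Since (10z + 12) + 48 = 10(z + 6), we have |(10z + 12) + 48| = 10|z + 6|.
Thus it suffices that |z + 6| < ε/10.
Choosing δ = ε/10 gives |(10z + 12) + 48| = 10|z + 6| < ε whenever |z + 6| < δ.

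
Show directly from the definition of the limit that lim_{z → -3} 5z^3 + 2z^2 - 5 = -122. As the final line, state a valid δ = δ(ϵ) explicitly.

Suppose ϵ > 0. We want δ > 0 such that 0 < |z + 3| < δ implies |(5z^3 + 2z^2 - 5) + 122| < ϵ.
(5z^3 + 2z^2 - 5) + 122 = 5z^3 + 2z^2 + 117 = (z + 3)(5z^2 - 13z + 39).
So |(5z^3 + 2z^2 - 5) + 122| = |z + 3|·|5z^2 - 13z + 39|.
Assume first that |z + 3| < 1, so |z| < 4. Then |5z^2 - 13z + 39| ≤ 5·4^2 + 13·4 + 39 = 171.
Hence |(5z^3 + 2z^2 - 5) + 122| ≤ 171|z + 3| < ϵ provided |z + 3| < ϵ/171.
Take δ = min(1, ϵ/171). Then 0 < |z + 3| < δ gives both |z + 3| < 1 and |z + 3| < ϵ/171, so |(5z^3 + 2z^2 - 5) + 122| < ϵ.

δ = min(1, ϵ/171)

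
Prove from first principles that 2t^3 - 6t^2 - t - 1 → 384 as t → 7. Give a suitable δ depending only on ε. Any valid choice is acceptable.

δ = min(2, ε/289)

Fix ε > 0. We want δ > 0 such that 0 < |t − 7| < δ implies |(2t^3 - 6t^2 - t - 1) − 384| < ε.
(2t^3 - 6t^2 - t - 1) − 384 = 2t^3 - 6t^2 - t - 385 = (t − 7)(2t^2 + 8t + 55).
So |(2t^3 - 6t^2 - t - 1) − 384| = |t − 7|·|2t^2 + 8t + 55|.
Assume first that |t − 7| < 2, so |t| < 9. Then |2t^2 + 8t + 55| ≤ 2·9^2 + 8·9 + 55 = 289.
Hence |(2t^3 - 6t^2 - t - 1) − 384| ≤ 289|t − 7| < ε provided |t − 7| < ε/289.
Take δ = min(2, ε/289). Then 0 < |t − 7| < δ gives both |t − 7| < 2 and |t − 7| < ε/289, so |(2t^3 - 6t^2 - t - 1) − 384| < ε.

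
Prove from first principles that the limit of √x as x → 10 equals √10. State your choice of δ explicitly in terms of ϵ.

δ = min(10, √10·ϵ)

Let ϵ > 0. We want δ > 0 such that 0 < |x − 10| < δ implies |√x − √10| < ϵ.
Rationalise: √x − √10 = (x − 10)/(√x + √10), so |√x − √10| = |x − 10|/(√x + √10).
Restrict δ ≤ 10 so that |x − 10| < 10 forces x > 0, and then √x + √10 > √10.
Hence |√x − √10| < |x − 10|/√10, which is < ϵ once |x − 10| < √10·ϵ.
Take δ = min(10, √10·ϵ). If 0 < |x − 10| < δ then x > 0 and |√x − √10| < |x − 10|/√10 < ϵ.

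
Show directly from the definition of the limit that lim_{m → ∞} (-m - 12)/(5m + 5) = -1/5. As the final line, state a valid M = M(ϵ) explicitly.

Suppose ϵ > 0. For m ≥ 1, |(-m - 12)/(5m + 5) + 1/5| = |-55|/(5(5m + 5)) = 55/(5(5m + 5)).
Since 5m + 5 ≥ 5m for m ≥ 1, this is ≤ 55/(5·5m) = (11/5)/m.
So |(-m - 12)/(5m + 5) + 1/5| < ϵ whenever m > (11/5)/ϵ.
Take M = (11/5)/ϵ. If m > M then |(-m - 12)/(5m + 5) + 1/5| ≤ (11/5)/m < ϵ.

M = (11/5)/ϵ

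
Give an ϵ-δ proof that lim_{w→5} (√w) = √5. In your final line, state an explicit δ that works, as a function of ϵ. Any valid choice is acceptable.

δ = min(5, √5·ϵ)

Let ϵ > 0 be given. We want δ > 0 such that 0 < |w − 5| < δ implies |√w − √5| < ϵ.
Multiplying by the conjugate, |√w − √5| = |w − 5|/(√w + √5).
Restrict δ ≤ 5 so that |w − 5| < 5 forces w > 0, and then √w + √5 > √5.
Hence |√w − √5| < |w − 5|/√5, which is < ϵ once |w − 5| < √5·ϵ.
Take δ = min(5, √5·ϵ). If 0 < |w − 5| < δ then w > 0 and |√w − √5| < |w − 5|/√5 < ϵ.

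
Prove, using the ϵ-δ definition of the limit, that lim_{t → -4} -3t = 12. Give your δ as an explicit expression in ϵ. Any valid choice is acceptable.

Fix ϵ > 0. We need δ > 0 so that 0 < |t + 4| < δ implies |(-3t) − 12| < ϵ.
Since (-3t) − 12 = -3(t + 4), we have |(-3t) − 12| = 3|t + 4|.
Thus it suffices that |t + 4| < ϵ/3.
Choosing δ = ϵ/3 gives |(-3t) − 12| = 3|t + 4| < ϵ whenever |t + 4| < δ.

δ = ϵ/3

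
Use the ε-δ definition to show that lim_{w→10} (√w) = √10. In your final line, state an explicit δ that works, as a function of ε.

δ = min(10, √10·ε)

Let ε > 0. We want δ > 0 such that 0 < |w − 10| < δ implies |√w − √10| < ε.
Rationalise: √w − √10 = (w − 10)/(√w + √10), so |√w − √10| = |w − 10|/(√w + √10).
Restrict δ ≤ 10 so that |w − 10| < 10 forces w > 0, and then √w + √10 > √10.
Hence |√w − √10| < |w − 10|/√10, which is < ε once |w − 10| < √10·ε.
Take δ = min(10, √10·ε). If 0 < |w − 10| < δ then w > 0 and |√w − √10| < |w − 10|/√10 < ε.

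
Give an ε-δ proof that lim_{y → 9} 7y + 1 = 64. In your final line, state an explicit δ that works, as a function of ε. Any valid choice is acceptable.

Suppose ε > 0. We need δ > 0 so that 0 < |y − 9| < δ implies |(7y + 1) − 64| < ε.
|(7y + 1) − 64| = |7y - 63| = 7|y − 9|.
So 7|y − 9| < ε exactly when |y − 9| < ε/7.
Take δ = ε/7. If 0 < |y − 9| < δ then |(7y + 1) − 64| = 7|y − 9| < 7·(ε/7) = ε.

δ = ε/7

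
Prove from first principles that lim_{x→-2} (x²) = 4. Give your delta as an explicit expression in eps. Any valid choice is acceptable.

delta = min(1, eps/5)

Fix eps > 0. We seek delta > 0 with 0 < |x + 2| < delta ⇒ |x² − 4| < eps.
Factor: x² − 4 = (x + 2)(x - 2), so |x² − 4| = |x + 2|·|x - 2|.
Impose delta ≤ 1 so that |x| < 3; then |x - 2| ≤ 5.
Hence |x² − 4| ≤ 5|x + 2|, which is < eps once |x + 2| < eps/5.
Take delta = min(1, eps/5). If 0 < |x + 2| < delta then both bounds hold and |x² − 4| ≤ 5|x + 2| < 5·(eps/5) = eps.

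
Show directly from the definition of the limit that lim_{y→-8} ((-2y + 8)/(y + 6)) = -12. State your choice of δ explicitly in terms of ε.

δ = min(1, (1/10)ε)

Suppose ε > 0. We want δ > 0 with 0 < |y + 8| < δ ⇒ |(-2y + 8)/(y + 6) + 12| < ε.
Combining over a common denominator, (-2y + 8)/(y + 6) + 12 = [(-2y + 8)·(-2) − 24·(y + 6)] / [(-2)·(y + 6)] = -20(y + 8) / ((-2)(y + 6)).
So |(-2y + 8)/(y + 6) + 12| = 20|y + 8| / (2·|y + 6|).
Require δ ≤ 1, so |y + 6| ≥ |-2| − |y + 8| > 2 − 1 = 1.
Hence |(-2y + 8)/(y + 6) + 12| < 20|y + 8|/(2·1) = 10|y + 8|, which is < ε once |y + 8| < (1/10)ε.
Take δ = min(1, (1/10)ε). Then 0 < |y + 8| < δ forces both bounds, so |(-2y + 8)/(y + 6) + 12| < ε.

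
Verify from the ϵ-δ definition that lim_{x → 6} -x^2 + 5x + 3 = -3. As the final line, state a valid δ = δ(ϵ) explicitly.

Fix ϵ > 0. We want δ > 0 such that 0 < |x − 6| < δ implies |(-x^2 + 5x + 3) + 3| < ϵ.
(-x^2 + 5x + 3) + 3 = -x^2 + 5x + 6 = (x − 6)(-x - 1).
So |(-x^2 + 5x + 3) + 3| = |x − 6|·|-x - 1|.
Assume first that |x − 6| < 1, so |x| < 7. Then |-x - 1| ≤ 7 + 1 = 8.
Hence |(-x^2 + 5x + 3) + 3| ≤ 8|x − 6| < ϵ provided |x − 6| < ϵ/8.
Choosing δ = min(1, ϵ/8) ensures both conditions, hence |(-x^2 + 5x + 3) + 3| < ϵ.

δ = min(1, ϵ/8)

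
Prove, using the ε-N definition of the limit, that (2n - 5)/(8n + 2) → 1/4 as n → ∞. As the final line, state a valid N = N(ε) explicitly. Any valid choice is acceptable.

N = (11/16)/ε

Let ε > 0. For n ≥ 1, |(2n - 5)/(8n + 2) − (1/4)| = |-44|/(8(8n + 2)) = 44/(8(8n + 2)).
Since 8n + 2 ≥ 8n for n ≥ 1, this is ≤ 44/(8·8n) = (11/16)/n.
So |(2n - 5)/(8n + 2) − (1/4)| < ε whenever n > (11/16)/ε.
Take N = (11/16)/ε. If n > N then |(2n - 5)/(8n + 2) − (1/4)| ≤ (11/16)/n < ε.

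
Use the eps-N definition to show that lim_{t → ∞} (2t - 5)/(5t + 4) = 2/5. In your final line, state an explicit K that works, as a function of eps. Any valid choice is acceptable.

K = (33/25)/eps

Let eps > 0 be given. We seek K > 0 such that t > K implies |(2t - 5)/(5t + 4) − (2/5)| < eps.
(2t - 5)/(5t + 4) − (2/5) = (5(2t - 5) − 2(5t + 4)) / (5(5t + 4)) = -33/(5(5t + 4)).
For t > 0 we have 5t + 4 > 5t, so |(2t - 5)/(5t + 4) − (2/5)| = 33/(5(5t + 4)) < 33/(5·5t) = (33/25)/t.
Thus |(2t - 5)/(5t + 4) − (2/5)| < eps whenever t > (33/25)/eps.
Take K = (33/25)/eps. If t > K then |(2t - 5)/(5t + 4) − (2/5)| < (33/25)/t < eps.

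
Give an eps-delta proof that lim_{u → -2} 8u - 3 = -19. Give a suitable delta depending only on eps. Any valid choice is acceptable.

delta = eps/8

Let eps > 0. We need delta > 0 so that 0 < |u + 2| < delta implies |(8u - 3) + 19| < eps.
|(8u - 3) + 19| = |8u + 16| = 8|u + 2|.
Thus it suffices that |u + 2| < eps/8.
Choosing delta = eps/8 gives |(8u - 3) + 19| = 8|u + 2| < eps whenever |u + 2| < delta.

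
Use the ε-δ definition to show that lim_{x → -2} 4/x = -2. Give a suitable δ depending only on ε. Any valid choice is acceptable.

Let ε > 0. We seek δ > 0 such that 0 < |x + 2| < δ implies |4/x + 2| < ε.
|4/x + 2| = 4·|-2 − x|/(2·|x|) = 4|x + 2|/(2|x|).
Require δ ≤ 1 so that |x| > 2 − 1 = 1, hence 2|x| > 2.
Then |4/x + 2| < 4|x + 2|/2, which is < ε when |x + 2| < (1/2)ε.
Take δ = min(1, (1/2)ε). Then 0 < |x + 2| < δ gives both |x + 2| < 1 and |x + 2| < (1/2)ε, so |4/x + 2| < ε.

δ = min(1, (1/2)ε)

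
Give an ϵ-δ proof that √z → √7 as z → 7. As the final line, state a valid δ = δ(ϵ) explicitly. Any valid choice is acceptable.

δ = min(7, √7·ϵ)

Fix ϵ > 0. We want δ > 0 such that 0 < |z − 7| < δ implies |√z − √7| < ϵ.
Rationalise: √z − √7 = (z − 7)/(√z + √7), so |√z − √7| = |z − 7|/(√z + √7).
Restrict δ ≤ 7 so that |z − 7| < 7 forces z > 0, and then √z + √7 > √7.
Hence |√z − √7| < |z − 7|/√7, which is < ϵ once |z − 7| < √7·ϵ.
Take δ = min(7, √7·ϵ). If 0 < |z − 7| < δ then z > 0 and |√z − √7| < |z − 7|/√7 < ϵ.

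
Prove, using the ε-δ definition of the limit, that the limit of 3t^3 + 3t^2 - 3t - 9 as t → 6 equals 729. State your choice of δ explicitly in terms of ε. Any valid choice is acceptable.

Suppose ε > 0. We want δ > 0 such that 0 < |t − 6| < δ implies |(3t^3 + 3t^2 - 3t - 9) − 729| < ε.
(3t^3 + 3t^2 - 3t - 9) − 729 = 3t^3 + 3t^2 - 3t - 738 = (t − 6)(3t^2 + 21t + 123).
So |(3t^3 + 3t^2 - 3t - 9) − 729| = |t − 6|·|3t^2 + 21t + 123|.
Assume first that |t − 6| < 2, so |t| < 8. Then |3t^2 + 21t + 123| ≤ 3·8^2 + 21·8 + 123 = 483.
Hence |(3t^3 + 3t^2 - 3t - 9) − 729| ≤ 483|t − 6| < ε provided |t − 6| < ε/483.
Choosing δ = min(2, ε/483) ensures both conditions, hence |(3t^3 + 3t^2 - 3t - 9) − 729| < ε.

δ = min(2, ε/483)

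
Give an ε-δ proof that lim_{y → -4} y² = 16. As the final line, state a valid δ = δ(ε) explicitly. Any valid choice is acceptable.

δ = min(1, ε/9)

Fix ε > 0. We seek δ > 0 with 0 < |y + 4| < δ ⇒ |y² − 16| < ε.
Factor: y² − 16 = (y + 4)(y - 4), so |y² − 16| = |y + 4|·|y - 4|.
Impose δ ≤ 1 so that |y| < 5; then |y - 4| ≤ 9.
Hence |y² − 16| ≤ 9|y + 4|, which is < ε once |y + 4| < ε/9.
Take δ = min(1, ε/9). If 0 < |y + 4| < δ then both bounds hold and |y² − 16| ≤ 9|y + 4| < 9·(ε/9) = ε.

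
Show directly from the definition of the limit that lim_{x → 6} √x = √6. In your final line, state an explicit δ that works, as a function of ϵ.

δ = min(6, √6·ϵ)

Let ϵ > 0. We want δ > 0 such that 0 < |x − 6| < δ implies |√x − √6| < ϵ.
Multiplying by the conjugate, |√x − √6| = |x − 6|/(√x + √6).
Restrict δ ≤ 6 so that |x − 6| < 6 forces x > 0, and then √x + √6 > √6.
Hence |√x − √6| < |x − 6|/√6, which is < ϵ once |x − 6| < √6·ϵ.
Take δ = min(6, √6·ϵ). If 0 < |x − 6| < δ then x > 0 and |√x − √6| < |x − 6|/√6 < ϵ.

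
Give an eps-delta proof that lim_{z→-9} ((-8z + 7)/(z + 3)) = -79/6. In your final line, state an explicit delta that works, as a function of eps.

delta = min(3, (18/31)eps)

Let eps > 0. We want delta > 0 with 0 < |z + 9| < delta ⇒ |(-8z + 7)/(z + 3) + 79/6| < eps.
Combining over a common denominator, (-8z + 7)/(z + 3) + 79/6 = [(-8z + 7)·(-6) − 79·(z + 3)] / [(-6)·(z + 3)] = -31(z + 9) / ((-6)(z + 3)).
So |(-8z + 7)/(z + 3) + 79/6| = 31|z + 9| / (6·|z + 3|).
Require delta ≤ 3, so |z + 3| ≥ |-6| − |z + 9| > 6 − 3 = 3.
Hence |(-8z + 7)/(z + 3) + 79/6| < 31|z + 9|/(6·3) = (31/18)|z + 9|, which is < eps once |z + 9| < (18/31)eps.
Take delta = min(3, (18/31)eps). Then 0 < |z + 9| < delta forces both bounds, so |(-8z + 7)/(z + 3) + 79/6| < eps.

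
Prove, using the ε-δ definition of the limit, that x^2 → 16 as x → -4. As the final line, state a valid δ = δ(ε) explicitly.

δ = min(1, ε/9)

Let ε > 0. We seek δ > 0 with 0 < |x + 4| < δ ⇒ |x^2 − 16| < ε.
Factor: x^2 − 16 = (x + 4)(x - 4), so |x^2 − 16| = |x + 4|·|x - 4|.
Impose δ ≤ 1 so that |x| < 5; then |x - 4| ≤ 9.
Hence |x^2 − 16| ≤ 9|x + 4|, which is < ε once |x + 4| < ε/9.
Take δ = min(1, ε/9). If 0 < |x + 4| < δ then both bounds hold and |x^2 − 16| ≤ 9|x + 4| < 9·(ε/9) = ε.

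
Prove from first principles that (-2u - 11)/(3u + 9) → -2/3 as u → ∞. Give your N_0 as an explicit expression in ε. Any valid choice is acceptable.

N_0 = (5/3)/ε

Suppose ε > 0. We seek N_0 > 0 such that u > N_0 implies |(-2u - 11)/(3u + 9) + 2/3| < ε.
(-2u - 11)/(3u + 9) + 2/3 = (3(-2u - 11) − (-2)(3u + 9)) / (3(3u + 9)) = -15/(3(3u + 9)).
For u > 0 we have 3u + 9 > 3u, so |(-2u - 11)/(3u + 9) + 2/3| = 15/(3(3u + 9)) < 15/(3·3u) = (5/3)/u.
Thus |(-2u - 11)/(3u + 9) + 2/3| < ε whenever u > (5/3)/ε.
Take N_0 = (5/3)/ε. If u > N_0 then |(-2u - 11)/(3u + 9) + 2/3| < (5/3)/u < ε.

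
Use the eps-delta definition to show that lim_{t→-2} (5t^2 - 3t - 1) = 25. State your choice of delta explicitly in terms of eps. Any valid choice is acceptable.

delta = min(2, eps/33)

Suppose eps > 0. We want delta > 0 such that 0 < |t + 2| < delta implies |(5t^2 - 3t - 1) − 25| < eps.
(5t^2 - 3t - 1) − 25 = 5t^2 - 3t - 26 = (t + 2)(5t - 13).
So |(5t^2 - 3t - 1) − 25| = |t + 2|·|5t - 13|.
Assume first that |t + 2| < 2, so |t| < 4. Then |5t - 13| ≤ 5·4 + 13 = 33.
Hence |(5t^2 - 3t - 1) − 25| ≤ 33|t + 2| < eps provided |t + 2| < eps/33.
Choosing delta = min(2, eps/33) ensures both conditions, hence |(5t^2 - 3t - 1) − 25| < eps.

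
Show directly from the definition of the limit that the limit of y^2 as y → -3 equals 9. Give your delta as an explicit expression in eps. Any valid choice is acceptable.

delta = min(2, eps/8)

Fix eps > 0. We seek delta > 0 with 0 < |y + 3| < delta ⇒ |y^2 − 9| < eps.
Factor: y^2 − 9 = (y + 3)(y - 3), so |y^2 − 9| = |y + 3|·|y - 3|.
Impose delta ≤ 2 so that |y| < 5; then |y - 3| ≤ 8.
Hence |y^2 − 9| ≤ 8|y + 3|, which is < eps once |y + 3| < eps/8.
Take delta = min(2, eps/8). If 0 < |y + 3| < delta then both bounds hold and |y^2 − 9| ≤ 8|y + 3| < 8·(eps/8) = eps.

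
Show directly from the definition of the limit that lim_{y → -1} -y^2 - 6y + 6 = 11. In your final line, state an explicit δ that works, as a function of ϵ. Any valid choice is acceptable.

Let ϵ > 0. We want δ > 0 such that 0 < |y + 1| < δ implies |(-y^2 - 6y + 6) − 11| < ϵ.
(-y^2 - 6y + 6) − 11 = -y^2 - 6y - 5 = (y + 1)(-y - 5).
So |(-y^2 - 6y + 6) − 11| = |y + 1|·|-y - 5|.
Require δ ≤ 1. Then |y + 1| < 1 gives |y| < 2, and by the triangle inequality |-y - 5| ≤ 2 + 5 = 7.
Hence |(-y^2 - 6y + 6) − 11| ≤ 7|y + 1| < ϵ provided |y + 1| < ϵ/7.
Take δ = min(1, ϵ/7). Then 0 < |y + 1| < δ gives both |y + 1| < 1 and |y + 1| < ϵ/7, so |(-y^2 - 6y + 6) − 11| < ϵ.

δ = min(1, ϵ/7)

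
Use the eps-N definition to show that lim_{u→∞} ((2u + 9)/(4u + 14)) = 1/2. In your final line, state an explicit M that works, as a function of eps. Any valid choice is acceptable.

M = (1/2)/eps

Let eps > 0. We seek M > 0 such that u > M implies |(2u + 9)/(4u + 14) − (1/2)| < eps.
(2u + 9)/(4u + 14) − (1/2) = (4(2u + 9) − 2(4u + 14)) / (4(4u + 14)) = 8/(4(4u + 14)).
For u > 0 we have 4u + 14 > 4u, so |(2u + 9)/(4u + 14) − (1/2)| = 8/(4(4u + 14)) < 8/(4·4u) = (1/2)/u.
Thus |(2u + 9)/(4u + 14) − (1/2)| < eps whenever u > (1/2)/eps.
Take M = (1/2)/eps. If u > M then |(2u + 9)/(4u + 14) − (1/2)| < (1/2)/u < eps.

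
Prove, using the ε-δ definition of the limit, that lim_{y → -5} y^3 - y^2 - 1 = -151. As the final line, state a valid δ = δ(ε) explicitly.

δ = min(1, ε/102)

Let ε > 0. We want δ > 0 such that 0 < |y + 5| < δ implies |(y^3 - y^2 - 1) + 151| < ε.
(y^3 - y^2 - 1) + 151 = y^3 - y^2 + 150 = (y + 5)(y^2 - 6y + 30).
So |(y^3 - y^2 - 1) + 151| = |y + 5|·|y^2 - 6y + 30|.
Require δ ≤ 1. Then |y + 5| < 1 gives |y| < 6, and by the triangle inequality |y^2 - 6y + 30| ≤ 6^2 + 6·6 + 30 = 102.
Hence |(y^3 - y^2 - 1) + 151| ≤ 102|y + 5| < ε provided |y + 5| < ε/102.
Choosing δ = min(1, ε/102) ensures both conditions, hence |(y^3 - y^2 - 1) + 151| < ε.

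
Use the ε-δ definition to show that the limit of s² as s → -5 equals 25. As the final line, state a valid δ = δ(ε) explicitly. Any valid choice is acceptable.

Let ε > 0. We seek δ > 0 with 0 < |s + 5| < δ ⇒ |s² − 25| < ε.
Factor: s² − 25 = (s + 5)(s - 5), so |s² − 25| = |s + 5|·|s - 5|.
Restrict δ ≤ 1. Then |s + 5| < 1 gives |s| < 6, so by the triangle inequality |s - 5| ≤ 6 + 5 = 11.
Hence |s² − 25| ≤ 11|s + 5|, which is < ε once |s + 5| < ε/11.
Take δ = min(1, ε/11). If 0 < |s + 5| < δ then both bounds hold and |s² − 25| ≤ 11|s + 5| < 11·(ε/11) = ε.

δ = min(1, ε/11)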